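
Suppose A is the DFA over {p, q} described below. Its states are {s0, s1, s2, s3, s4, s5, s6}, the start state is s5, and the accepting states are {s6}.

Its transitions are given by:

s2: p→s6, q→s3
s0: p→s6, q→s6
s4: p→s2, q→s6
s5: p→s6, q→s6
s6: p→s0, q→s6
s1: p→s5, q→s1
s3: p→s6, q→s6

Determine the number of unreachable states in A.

No path from s5 leads to s1, s2, s3, s4; the other 3 states are all reachable.

4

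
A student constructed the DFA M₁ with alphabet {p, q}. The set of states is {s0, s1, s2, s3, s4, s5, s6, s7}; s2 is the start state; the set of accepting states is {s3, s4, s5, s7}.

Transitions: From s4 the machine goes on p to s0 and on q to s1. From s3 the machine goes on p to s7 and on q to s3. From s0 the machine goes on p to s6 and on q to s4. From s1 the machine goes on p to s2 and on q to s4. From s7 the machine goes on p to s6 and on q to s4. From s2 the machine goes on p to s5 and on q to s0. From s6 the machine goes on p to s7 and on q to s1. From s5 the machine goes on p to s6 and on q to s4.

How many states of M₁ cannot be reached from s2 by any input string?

Starting at s2 and following transitions, the reachable set is {s0, s1, s2, s4, s5, s6, s7}. That leaves s3 unreachable — 1 in total.

1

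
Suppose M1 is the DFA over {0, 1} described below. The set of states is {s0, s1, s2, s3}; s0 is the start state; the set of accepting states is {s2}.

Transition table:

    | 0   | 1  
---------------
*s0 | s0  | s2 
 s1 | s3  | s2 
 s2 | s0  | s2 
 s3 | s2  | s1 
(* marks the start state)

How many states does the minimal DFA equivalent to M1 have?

States {s1,s3} cannot be reached from the start state, so discard them.
P0 = {s2} | {s0}.
The partition is now stable with 2 blocks: {s2} | {s0}.

2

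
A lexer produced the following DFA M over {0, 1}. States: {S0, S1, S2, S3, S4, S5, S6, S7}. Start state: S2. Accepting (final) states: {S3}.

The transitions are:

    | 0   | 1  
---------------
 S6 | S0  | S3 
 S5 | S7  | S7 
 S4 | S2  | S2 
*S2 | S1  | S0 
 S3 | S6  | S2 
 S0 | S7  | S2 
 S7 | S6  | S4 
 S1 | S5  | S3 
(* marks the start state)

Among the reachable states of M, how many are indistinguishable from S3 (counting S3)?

Every state is reachable, so we keep all 8.
Start with accepting vs non-accepting: {S3} | {S0,S1,S2,S4,S5,S6,S7}.
Refine {S0,S1,S2,S4,S5,S6,S7} on symbol 1: members go to different blocks, giving {S0,S2,S4,S5,S7} and {S1,S6}.
On input 0, block {S0,S2,S4,S5,S7} splits into {S0,S4,S5} and {S2,S7}.
Stable partition: {S3} | {S0,S4,S5} | {S1,S6} | {S2,S7} — 4 equivalence classes.
The equivalence class containing S3 is {S3}, of size 1.

1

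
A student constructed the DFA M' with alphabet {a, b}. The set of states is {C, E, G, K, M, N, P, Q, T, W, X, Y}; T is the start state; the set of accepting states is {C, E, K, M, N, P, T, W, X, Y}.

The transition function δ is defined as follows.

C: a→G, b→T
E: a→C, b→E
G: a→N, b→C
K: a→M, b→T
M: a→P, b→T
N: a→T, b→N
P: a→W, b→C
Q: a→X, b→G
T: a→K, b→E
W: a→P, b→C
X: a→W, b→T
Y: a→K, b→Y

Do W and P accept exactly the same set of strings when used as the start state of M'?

Yes

States {Q,X,Y} cannot be reached from the start state, so discard them.
Start with accepting vs non-accepting: {C,E,K,M,N,P,T,W} | {G}.
Refine {C,E,K,M,N,P,T,W} on symbol a: members go to different blocks, giving {E,K,M,N,P,T,W} and {C}.
Refine {E,K,M,N,P,T,W} on symbol a: members go to different blocks, giving {K,M,N,P,T,W} and {E}.
Split {K,M,N,P,T,W} by δ(·,b) → {K,M,N} and {P,W} and {T}.
Split {K,M,N} by δ(·,a) → {K} and {N} and {M}.
The partition is now stable with 8 blocks: {K} | {G} | {C} | {E} | {P,W} | {T} | {N} | {M}.
W and P lie in the same block of the stable partition, so they are equivalent — no string distinguishes them.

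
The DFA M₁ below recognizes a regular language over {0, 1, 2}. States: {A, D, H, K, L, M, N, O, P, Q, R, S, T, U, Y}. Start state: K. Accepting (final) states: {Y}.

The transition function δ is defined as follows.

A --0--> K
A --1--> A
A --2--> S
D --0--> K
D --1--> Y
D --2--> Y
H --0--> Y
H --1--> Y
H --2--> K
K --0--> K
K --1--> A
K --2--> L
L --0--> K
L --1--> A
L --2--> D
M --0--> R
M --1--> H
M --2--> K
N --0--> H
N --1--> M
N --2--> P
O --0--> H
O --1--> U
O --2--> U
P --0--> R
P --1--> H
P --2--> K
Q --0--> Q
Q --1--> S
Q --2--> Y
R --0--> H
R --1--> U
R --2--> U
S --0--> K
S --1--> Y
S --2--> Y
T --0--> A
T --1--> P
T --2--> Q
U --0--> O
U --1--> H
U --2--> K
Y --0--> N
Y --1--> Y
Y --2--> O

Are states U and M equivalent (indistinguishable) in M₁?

Reachable states from the start: {A,D,H,K,L,M,N,O,P,R,S,U,Y}. Unreachable: {Q,T} — drop them.
P0 = {Y} | {A,D,H,K,L,M,N,O,P,R,S,U}.
Refine {A,D,H,K,L,M,N,O,P,R,S,U} on symbol 0: members go to different blocks, giving {A,D,K,L,M,N,O,P,R,S,U} and {H}.
On input 0, block {A,D,K,L,M,N,O,P,R,S,U} splits into {A,D,K,L,M,P,S,U} and {N,O,R}.
On input 0, block {A,D,K,L,M,P,S,U} splits into {A,D,K,L,S} and {M,P,U}.
On input 1, block {A,D,K,L,S} splits into {A,K,L} and {D,S}.
Split {A,K,L} by δ(·,2) → {A,L} and {K}.
No further refinement is possible. Final partition (7 blocks): {Y} | {A,L} | {H} | {N,O,R} | {M,P,U} | {D,S} | {K}.
U and M lie in the same block of the stable partition, so they are equivalent — no string distinguishes them.

Yes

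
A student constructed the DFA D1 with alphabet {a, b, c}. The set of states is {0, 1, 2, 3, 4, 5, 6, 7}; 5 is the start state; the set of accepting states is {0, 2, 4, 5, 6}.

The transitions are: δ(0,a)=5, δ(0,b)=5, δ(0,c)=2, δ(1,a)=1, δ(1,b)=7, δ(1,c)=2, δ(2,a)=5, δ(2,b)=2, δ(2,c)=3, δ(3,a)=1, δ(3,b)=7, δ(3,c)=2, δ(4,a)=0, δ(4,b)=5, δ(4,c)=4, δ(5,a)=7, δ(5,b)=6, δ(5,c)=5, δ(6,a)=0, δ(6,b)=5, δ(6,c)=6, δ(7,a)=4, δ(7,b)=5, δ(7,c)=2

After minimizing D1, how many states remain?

6

P0 = {0,2,4,5,6} | {1,3,7}.
On input a, block {0,2,4,5,6} splits into {0,2,4,6} and {5}.
On input a, block {0,2,4,6} splits into {0,2} and {4,6}.
Refine {0,2} on symbol b: members go to different blocks, giving {0} and {2}.
Refine {1,3,7} on symbol a: members go to different blocks, giving {1,3} and {7}.
No further refinement is possible. Final partition (6 blocks): {0} | {1,3} | {5} | {4,6} | {2} | {7}.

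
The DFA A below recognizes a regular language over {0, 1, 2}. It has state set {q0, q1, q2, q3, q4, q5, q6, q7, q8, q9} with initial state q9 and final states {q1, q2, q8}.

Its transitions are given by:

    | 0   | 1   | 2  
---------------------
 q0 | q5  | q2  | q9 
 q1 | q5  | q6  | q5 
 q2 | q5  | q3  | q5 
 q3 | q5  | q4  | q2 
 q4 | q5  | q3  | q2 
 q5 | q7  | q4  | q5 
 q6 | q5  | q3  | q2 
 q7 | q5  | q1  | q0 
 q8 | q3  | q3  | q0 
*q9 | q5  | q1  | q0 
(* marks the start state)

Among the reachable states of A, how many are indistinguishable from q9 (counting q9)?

3

First remove the unreachable states {q8}; 9 states remain.
P0 = {q1,q2} | {q0,q3,q4,q5,q6,q7,q9}.
Split {q0,q3,q4,q5,q6,q7,q9} by δ(·,1) → {q3,q4,q5,q6} and {q0,q7,q9}.
On input 0, block {q3,q4,q5,q6} splits into {q3,q4,q6} and {q5}.
Stable partition: {q1,q2} | {q3,q4,q6} | {q0,q7,q9} | {q5} — 4 equivalence classes.
The equivalence class containing q9 is {q0,q7,q9}, of size 3.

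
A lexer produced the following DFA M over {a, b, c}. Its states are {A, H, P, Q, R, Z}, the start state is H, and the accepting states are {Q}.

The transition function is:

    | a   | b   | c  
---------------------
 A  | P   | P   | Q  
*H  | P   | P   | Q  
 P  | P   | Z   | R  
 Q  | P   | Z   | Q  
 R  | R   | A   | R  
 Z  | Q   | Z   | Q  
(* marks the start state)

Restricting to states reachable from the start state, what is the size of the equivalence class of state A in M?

2

All states are reachable from the start state.
Start with accepting vs non-accepting: {Q} | {A,H,P,R,Z}.
Refine {A,H,P,R,Z} on symbol a: members go to different blocks, giving {A,H,P,R} and {Z}.
Refine {A,H,P,R} on symbol b: members go to different blocks, giving {A,H,R} and {P}.
Split {A,H,R} by δ(·,a) → {A,H} and {R}.
No further refinement is possible. Final partition (5 blocks): {Q} | {A,H} | {Z} | {P} | {R}.
State A belongs to the block {A,H}, which has 2 states.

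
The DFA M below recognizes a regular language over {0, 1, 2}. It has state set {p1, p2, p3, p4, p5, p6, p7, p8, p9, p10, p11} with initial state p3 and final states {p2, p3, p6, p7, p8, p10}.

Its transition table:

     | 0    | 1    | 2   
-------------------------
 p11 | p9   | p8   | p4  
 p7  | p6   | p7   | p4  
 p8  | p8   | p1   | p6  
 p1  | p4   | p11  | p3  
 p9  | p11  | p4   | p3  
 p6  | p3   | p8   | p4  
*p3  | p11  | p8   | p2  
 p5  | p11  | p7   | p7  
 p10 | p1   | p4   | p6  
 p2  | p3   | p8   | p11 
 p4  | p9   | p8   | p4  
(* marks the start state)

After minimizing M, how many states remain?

5

States {p5,p7,p10} cannot be reached from the start state, so discard them.
Initial partition by acceptance: {p2,p3,p6,p8} | {p1,p4,p9,p11}.
Split {p2,p3,p6,p8} by δ(·,0) → {p2,p6,p8} and {p3}.
Refine {p2,p6,p8} on symbol 0: members go to different blocks, giving {p2,p6} and {p8}.
Refine {p1,p4,p9,p11} on symbol 1: members go to different blocks, giving {p1,p9} and {p4,p11}.
No further refinement is possible. Final partition (5 blocks): {p2,p6} | {p1,p9} | {p3} | {p8} | {p4,p11}.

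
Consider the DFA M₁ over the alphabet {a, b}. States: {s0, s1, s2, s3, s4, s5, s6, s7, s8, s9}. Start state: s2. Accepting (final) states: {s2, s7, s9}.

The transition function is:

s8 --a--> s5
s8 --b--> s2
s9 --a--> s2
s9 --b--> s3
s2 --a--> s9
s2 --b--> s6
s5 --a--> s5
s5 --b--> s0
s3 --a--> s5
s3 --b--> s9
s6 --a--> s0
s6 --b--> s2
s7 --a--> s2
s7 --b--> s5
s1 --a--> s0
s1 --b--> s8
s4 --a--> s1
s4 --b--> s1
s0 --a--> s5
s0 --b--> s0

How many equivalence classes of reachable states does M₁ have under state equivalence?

3

Reachable states from the start: {s0,s2,s3,s5,s6,s9}. Unreachable: {s1,s4,s7,s8} — drop them.
P0 = {s2,s9} | {s0,s3,s5,s6}.
On input b, block {s0,s3,s5,s6} splits into {s0,s5} and {s3,s6}.
No further refinement is possible. Final partition (3 blocks): {s2,s9} | {s0,s5} | {s3,s6}.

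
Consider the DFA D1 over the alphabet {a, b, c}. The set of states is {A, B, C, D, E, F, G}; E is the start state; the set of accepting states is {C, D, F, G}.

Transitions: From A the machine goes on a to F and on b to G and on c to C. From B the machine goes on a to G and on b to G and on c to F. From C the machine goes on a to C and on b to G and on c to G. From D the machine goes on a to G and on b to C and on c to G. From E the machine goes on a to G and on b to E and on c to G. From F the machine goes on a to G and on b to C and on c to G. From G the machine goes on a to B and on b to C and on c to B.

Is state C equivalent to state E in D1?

No

Reachable states from the start: {B,C,E,F,G}. Unreachable: {A,D} — drop them.
P0 = {C,F,G} | {B,E}.
Refine {C,F,G} on symbol a: members go to different blocks, giving {C,F} and {G}.
Split {C,F} by δ(·,a) → {C} and {F}.
On input b, block {B,E} splits into {B} and {E}.
No further refinement is possible. Final partition (5 blocks): {C} | {B} | {G} | {F} | {E}.
C and E end up in different blocks, so they are distinguishable. For instance, the string 'ε' is accepted from only C.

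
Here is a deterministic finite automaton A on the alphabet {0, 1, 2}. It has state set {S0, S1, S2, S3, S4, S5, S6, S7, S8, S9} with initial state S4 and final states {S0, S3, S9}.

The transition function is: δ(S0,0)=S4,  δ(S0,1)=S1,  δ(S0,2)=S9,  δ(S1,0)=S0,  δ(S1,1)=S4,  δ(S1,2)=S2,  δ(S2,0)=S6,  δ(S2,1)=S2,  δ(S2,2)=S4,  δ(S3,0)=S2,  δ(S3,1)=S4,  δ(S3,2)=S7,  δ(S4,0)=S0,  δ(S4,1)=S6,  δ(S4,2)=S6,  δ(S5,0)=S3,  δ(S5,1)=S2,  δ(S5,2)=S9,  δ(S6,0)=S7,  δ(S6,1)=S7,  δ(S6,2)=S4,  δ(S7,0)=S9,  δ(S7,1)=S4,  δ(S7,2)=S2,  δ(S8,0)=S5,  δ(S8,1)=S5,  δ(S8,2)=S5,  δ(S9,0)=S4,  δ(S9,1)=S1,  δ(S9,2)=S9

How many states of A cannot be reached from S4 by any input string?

BFS from S4 reaches {S0, S1, S2, S4, S6, S7, S9}; the 3 state(s) S3, S5, S8 are never visited.

3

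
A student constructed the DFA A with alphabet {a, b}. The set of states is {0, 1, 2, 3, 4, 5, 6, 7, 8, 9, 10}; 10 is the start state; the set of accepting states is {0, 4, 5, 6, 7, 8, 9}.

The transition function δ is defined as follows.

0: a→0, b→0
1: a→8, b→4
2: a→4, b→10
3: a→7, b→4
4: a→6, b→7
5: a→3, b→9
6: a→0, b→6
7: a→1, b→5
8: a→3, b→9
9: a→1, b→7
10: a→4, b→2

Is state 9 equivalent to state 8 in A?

Every state is reachable, so we keep all 11.
P0 = {0,4,5,6,7,8,9} | {1,2,3,10}.
On input a, block {0,4,5,6,7,8,9} splits into {5,7,8,9} and {0,4,6}.
On input a, block {1,2,3,10} splits into {1,3} and {2,10}.
On input b, block {0,4,6} splits into {0,6} and {4}.
No further refinement is possible. Final partition (5 blocks): {5,7,8,9} | {1,3} | {0,6} | {2,10} | {4}.
9 and 8 lie in the same block of the stable partition, so they are equivalent — no string distinguishes them.

Yes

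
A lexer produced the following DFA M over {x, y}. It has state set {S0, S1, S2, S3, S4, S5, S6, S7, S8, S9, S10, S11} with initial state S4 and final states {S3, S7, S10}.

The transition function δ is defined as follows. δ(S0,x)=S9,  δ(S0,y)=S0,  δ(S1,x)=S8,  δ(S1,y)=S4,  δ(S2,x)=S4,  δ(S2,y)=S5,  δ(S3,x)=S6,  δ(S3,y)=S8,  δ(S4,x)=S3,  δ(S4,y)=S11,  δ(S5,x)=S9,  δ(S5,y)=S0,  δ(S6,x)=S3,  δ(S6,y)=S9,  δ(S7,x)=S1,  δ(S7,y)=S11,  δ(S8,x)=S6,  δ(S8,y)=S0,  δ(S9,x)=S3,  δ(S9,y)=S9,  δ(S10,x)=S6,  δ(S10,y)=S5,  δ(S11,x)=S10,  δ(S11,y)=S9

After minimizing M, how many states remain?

Reachable states from the start: {S0,S3,S4,S5,S6,S8,S9,S10,S11}. Unreachable: {S1,S2,S7} — drop them.
Initial partition by acceptance: {S3,S10} | {S0,S4,S5,S6,S8,S9,S11}.
Refine {S0,S4,S5,S6,S8,S9,S11} on symbol x: members go to different blocks, giving {S4,S6,S9,S11} and {S0,S5,S8}.
No further refinement is possible. Final partition (3 blocks): {S3,S10} | {S4,S6,S9,S11} | {S0,S5,S8}.

3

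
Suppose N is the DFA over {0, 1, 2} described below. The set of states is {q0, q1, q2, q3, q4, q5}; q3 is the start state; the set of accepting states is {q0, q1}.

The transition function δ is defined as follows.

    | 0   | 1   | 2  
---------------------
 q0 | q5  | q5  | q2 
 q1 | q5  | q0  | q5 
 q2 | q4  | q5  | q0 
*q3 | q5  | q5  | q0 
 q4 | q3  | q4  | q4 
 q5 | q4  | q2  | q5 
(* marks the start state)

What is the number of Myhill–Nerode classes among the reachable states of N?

States {q1} cannot be reached from the start state, so discard them.
P0 = {q0} | {q2,q3,q4,q5}.
Refine {q2,q3,q4,q5} on symbol 2: members go to different blocks, giving {q2,q3} and {q4,q5}.
On input 0, block {q4,q5} splits into {q4} and {q5}.
Split {q2,q3} by δ(·,0) → {q2} and {q3}.
No further refinement is possible. Final partition (5 blocks): {q0} | {q2} | {q4} | {q5} | {q3}.

5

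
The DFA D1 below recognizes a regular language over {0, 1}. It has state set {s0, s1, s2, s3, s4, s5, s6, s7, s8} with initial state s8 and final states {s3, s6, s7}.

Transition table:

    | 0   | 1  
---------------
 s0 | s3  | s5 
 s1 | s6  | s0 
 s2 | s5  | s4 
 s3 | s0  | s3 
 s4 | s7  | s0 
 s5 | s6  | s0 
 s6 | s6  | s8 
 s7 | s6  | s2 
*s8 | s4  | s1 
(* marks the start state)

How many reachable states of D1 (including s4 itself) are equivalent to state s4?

Start with accepting vs non-accepting: {s3,s6,s7} | {s0,s1,s2,s4,s5,s8}.
Split {s3,s6,s7} by δ(·,0) → {s6,s7} and {s3}.
Split {s0,s1,s2,s4,s5,s8} by δ(·,0) → {s1,s4,s5} and {s2,s8} and {s0}.
Stable partition: {s6,s7} | {s1,s4,s5} | {s3} | {s2,s8} | {s0} — 5 equivalence classes.
State s4 belongs to the block {s1,s4,s5}, which has 3 states.

3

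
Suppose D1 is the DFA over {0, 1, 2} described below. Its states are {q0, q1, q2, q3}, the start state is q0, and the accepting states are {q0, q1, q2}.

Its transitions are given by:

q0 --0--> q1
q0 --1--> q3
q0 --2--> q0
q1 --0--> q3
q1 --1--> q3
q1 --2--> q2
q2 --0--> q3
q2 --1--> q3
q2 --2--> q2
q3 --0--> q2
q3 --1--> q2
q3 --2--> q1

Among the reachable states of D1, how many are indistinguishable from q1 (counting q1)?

2

All states are reachable from the start state.
Start with accepting vs non-accepting: {q0,q1,q2} | {q3}.
Split {q0,q1,q2} by δ(·,0) → {q1,q2} and {q0}.
No further refinement is possible. Final partition (3 blocks): {q1,q2} | {q3} | {q0}.
State q1 belongs to the block {q1,q2}, which has 2 states.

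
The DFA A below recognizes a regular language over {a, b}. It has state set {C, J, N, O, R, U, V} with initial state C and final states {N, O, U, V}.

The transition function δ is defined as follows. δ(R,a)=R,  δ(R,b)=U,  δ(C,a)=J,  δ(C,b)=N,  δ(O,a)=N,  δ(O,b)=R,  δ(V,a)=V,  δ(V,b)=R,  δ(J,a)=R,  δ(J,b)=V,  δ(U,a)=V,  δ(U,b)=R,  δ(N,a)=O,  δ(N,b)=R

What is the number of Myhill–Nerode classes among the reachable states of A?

P0 = {N,O,U,V} | {C,J,R}.
Stable partition: {N,O,U,V} | {C,J,R} — 2 equivalence classes.

2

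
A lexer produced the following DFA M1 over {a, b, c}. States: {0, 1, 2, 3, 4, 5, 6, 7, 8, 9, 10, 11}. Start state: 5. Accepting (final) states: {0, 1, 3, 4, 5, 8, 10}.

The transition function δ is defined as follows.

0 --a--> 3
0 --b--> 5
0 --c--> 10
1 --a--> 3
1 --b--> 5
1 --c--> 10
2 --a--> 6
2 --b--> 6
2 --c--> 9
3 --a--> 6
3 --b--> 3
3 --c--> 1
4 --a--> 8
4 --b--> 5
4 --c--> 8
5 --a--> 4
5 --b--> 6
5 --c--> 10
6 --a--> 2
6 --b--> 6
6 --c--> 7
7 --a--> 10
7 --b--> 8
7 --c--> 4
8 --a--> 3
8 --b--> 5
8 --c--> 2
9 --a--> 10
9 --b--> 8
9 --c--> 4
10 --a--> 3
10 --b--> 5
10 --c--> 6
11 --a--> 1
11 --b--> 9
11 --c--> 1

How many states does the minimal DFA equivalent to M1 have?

Reachable states from the start: {1,2,3,4,5,6,7,8,9,10}. Unreachable: {0,11} — drop them.
P0 = {1,3,4,5,8,10} | {2,6,7,9}.
Refine {1,3,4,5,8,10} on symbol a: members go to different blocks, giving {1,4,5,8,10} and {3}.
Refine {1,4,5,8,10} on symbol a: members go to different blocks, giving {1,8,10} and {4,5}.
Split {1,8,10} by δ(·,c) → {8,10} and {1}.
Split {2,6,7,9} by δ(·,a) → {2,6} and {7,9}.
On input a, block {4,5} splits into {4} and {5}.
Stable partition: {8,10} | {2,6} | {3} | {4} | {1} | {7,9} | {5} — 7 equivalence classes.

7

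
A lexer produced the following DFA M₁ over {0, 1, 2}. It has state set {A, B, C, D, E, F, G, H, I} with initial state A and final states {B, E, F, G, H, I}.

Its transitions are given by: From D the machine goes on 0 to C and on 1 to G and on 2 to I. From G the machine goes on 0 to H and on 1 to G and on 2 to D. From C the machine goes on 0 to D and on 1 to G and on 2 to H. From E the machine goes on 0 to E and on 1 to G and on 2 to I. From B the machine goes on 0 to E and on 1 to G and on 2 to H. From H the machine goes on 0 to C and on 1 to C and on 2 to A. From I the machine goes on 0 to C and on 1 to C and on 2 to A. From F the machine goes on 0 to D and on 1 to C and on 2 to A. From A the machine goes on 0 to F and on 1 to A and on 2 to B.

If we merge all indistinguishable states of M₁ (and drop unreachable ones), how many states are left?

P0 = {B,E,F,G,H,I} | {A,C,D}.
Refine {B,E,F,G,H,I} on symbol 0: members go to different blocks, giving {B,E,G} and {F,H,I}.
Refine {B,E,G} on symbol 0: members go to different blocks, giving {B,E} and {G}.
On input 0, block {A,C,D} splits into {C,D} and {A}.
Stable partition: {B,E} | {C,D} | {F,H,I} | {G} | {A} — 5 equivalence classes.

5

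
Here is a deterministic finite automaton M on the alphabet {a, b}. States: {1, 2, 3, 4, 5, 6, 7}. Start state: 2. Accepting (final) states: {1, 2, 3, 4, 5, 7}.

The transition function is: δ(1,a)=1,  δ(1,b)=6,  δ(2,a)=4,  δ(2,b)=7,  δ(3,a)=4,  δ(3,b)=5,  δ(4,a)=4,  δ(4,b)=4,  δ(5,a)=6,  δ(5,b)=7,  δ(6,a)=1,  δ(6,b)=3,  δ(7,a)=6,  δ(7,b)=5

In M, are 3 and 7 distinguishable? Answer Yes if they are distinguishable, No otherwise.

Yes

All states are reachable from the start state.
Initial partition by acceptance: {1,2,3,4,5,7} | {6}.
Refine {1,2,3,4,5,7} on symbol a: members go to different blocks, giving {1,2,3,4} and {5,7}.
On input b, block {1,2,3,4} splits into {2,3} and {1} and {4}.
No further refinement is possible. Final partition (5 blocks): {2,3} | {6} | {5,7} | {1} | {4}.
3 and 7 end up in different blocks, so they are distinguishable. For instance, the string 'a' is accepted from only 3.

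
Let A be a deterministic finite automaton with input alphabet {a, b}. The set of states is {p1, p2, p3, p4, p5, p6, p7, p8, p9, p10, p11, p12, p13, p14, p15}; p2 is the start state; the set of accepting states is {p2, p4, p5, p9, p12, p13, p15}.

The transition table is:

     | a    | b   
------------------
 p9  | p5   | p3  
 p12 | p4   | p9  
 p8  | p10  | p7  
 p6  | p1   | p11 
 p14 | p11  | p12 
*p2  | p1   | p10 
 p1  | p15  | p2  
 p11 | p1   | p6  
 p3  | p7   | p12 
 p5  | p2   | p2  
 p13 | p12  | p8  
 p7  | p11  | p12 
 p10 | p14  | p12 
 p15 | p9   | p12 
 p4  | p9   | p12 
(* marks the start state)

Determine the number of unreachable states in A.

BFS from p2 reaches {p1, p2, p3, p4, p5, p6, p7, p9, p10, p11, p12, p14, p15}; the 2 state(s) p8, p13 are never visited.

2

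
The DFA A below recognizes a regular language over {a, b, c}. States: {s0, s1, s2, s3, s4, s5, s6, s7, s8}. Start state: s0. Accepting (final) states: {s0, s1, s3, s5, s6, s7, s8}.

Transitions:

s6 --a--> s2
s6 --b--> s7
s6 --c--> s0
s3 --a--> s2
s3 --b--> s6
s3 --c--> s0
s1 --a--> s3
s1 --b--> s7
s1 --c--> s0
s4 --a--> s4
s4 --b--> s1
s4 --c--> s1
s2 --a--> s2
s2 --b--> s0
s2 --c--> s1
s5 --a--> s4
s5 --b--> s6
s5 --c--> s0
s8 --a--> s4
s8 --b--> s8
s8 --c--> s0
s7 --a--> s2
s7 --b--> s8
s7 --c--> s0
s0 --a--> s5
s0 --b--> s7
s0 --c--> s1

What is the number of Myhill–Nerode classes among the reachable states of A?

Every state is reachable, so we keep all 9.
P0 = {s0,s1,s3,s5,s6,s7,s8} | {s2,s4}.
Split {s0,s1,s3,s5,s6,s7,s8} by δ(·,a) → {s3,s5,s6,s7,s8} and {s0,s1}.
No further refinement is possible. Final partition (3 blocks): {s3,s5,s6,s7,s8} | {s2,s4} | {s0,s1}.

3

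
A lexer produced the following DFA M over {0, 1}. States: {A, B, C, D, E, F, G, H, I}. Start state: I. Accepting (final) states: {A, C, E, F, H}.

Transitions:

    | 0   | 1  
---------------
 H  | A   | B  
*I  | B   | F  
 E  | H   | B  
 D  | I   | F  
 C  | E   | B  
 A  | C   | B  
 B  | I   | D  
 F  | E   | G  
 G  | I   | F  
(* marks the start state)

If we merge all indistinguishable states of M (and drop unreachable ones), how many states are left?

5

Start with accepting vs non-accepting: {A,C,E,F,H} | {B,D,G,I}.
Refine {B,D,G,I} on symbol 1: members go to different blocks, giving {D,G,I} and {B}.
Split {A,C,E,F,H} by δ(·,1) → {A,C,E,H} and {F}.
Split {D,G,I} by δ(·,0) → {D,G} and {I}.
The partition is now stable with 5 blocks: {A,C,E,H} | {D,G} | {B} | {F} | {I}.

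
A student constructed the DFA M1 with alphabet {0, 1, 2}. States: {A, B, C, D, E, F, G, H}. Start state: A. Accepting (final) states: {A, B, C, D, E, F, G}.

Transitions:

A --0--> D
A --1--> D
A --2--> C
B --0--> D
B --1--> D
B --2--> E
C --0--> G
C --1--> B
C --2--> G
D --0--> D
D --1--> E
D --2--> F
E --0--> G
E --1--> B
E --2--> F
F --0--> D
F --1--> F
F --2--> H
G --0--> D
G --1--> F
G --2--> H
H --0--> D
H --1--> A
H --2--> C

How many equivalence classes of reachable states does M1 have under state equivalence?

5

All states are reachable from the start state.
P0 = {A,B,C,D,E,F,G} | {H}.
Refine {A,B,C,D,E,F,G} on symbol 2: members go to different blocks, giving {A,B,C,D,E} and {F,G}.
Split {A,B,C,D,E} by δ(·,0) → {A,B,D} and {C,E}.
Split {A,B,D} by δ(·,1) → {A,B} and {D}.
The partition is now stable with 5 blocks: {A,B} | {H} | {F,G} | {C,E} | {D}.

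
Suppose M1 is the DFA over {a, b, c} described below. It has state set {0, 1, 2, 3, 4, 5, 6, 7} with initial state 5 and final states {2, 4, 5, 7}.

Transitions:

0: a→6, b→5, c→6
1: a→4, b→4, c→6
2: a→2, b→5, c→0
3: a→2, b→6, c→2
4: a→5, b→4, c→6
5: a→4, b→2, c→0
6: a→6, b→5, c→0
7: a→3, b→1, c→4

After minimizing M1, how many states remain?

Reachable states from the start: {0,2,4,5,6}. Unreachable: {1,3,7} — drop them.
Start with accepting vs non-accepting: {2,4,5} | {0,6}.
The partition is now stable with 2 blocks: {2,4,5} | {0,6}.

2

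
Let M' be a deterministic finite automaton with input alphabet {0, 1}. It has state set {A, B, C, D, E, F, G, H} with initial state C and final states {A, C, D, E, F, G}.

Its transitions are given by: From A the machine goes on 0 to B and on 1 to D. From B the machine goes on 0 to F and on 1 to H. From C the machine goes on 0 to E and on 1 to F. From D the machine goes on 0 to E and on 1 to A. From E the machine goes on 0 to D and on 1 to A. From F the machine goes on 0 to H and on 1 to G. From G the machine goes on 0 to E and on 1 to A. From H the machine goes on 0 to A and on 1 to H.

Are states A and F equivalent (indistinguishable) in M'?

Yes

Every state is reachable, so we keep all 8.
P0 = {A,C,D,E,F,G} | {B,H}.
On input 0, block {A,C,D,E,F,G} splits into {C,D,E,G} and {A,F}.
Stable partition: {C,D,E,G} | {B,H} | {A,F} — 3 equivalence classes.
A and F lie in the same block of the stable partition, so they are equivalent — no string distinguishes them.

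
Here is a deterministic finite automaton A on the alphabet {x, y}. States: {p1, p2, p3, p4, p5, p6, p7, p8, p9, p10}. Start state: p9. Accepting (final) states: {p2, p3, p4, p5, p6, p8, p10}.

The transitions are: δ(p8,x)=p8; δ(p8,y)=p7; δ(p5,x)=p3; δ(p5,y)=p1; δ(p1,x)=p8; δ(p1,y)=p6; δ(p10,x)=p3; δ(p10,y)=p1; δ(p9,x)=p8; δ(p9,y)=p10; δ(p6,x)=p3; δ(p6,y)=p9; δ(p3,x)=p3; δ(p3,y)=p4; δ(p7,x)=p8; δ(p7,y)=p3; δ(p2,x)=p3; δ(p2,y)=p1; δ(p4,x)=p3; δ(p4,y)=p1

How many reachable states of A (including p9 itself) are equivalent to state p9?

2

States {p2,p5} cannot be reached from the start state, so discard them.
P0 = {p3,p4,p6,p8,p10} | {p1,p7,p9}.
Split {p3,p4,p6,p8,p10} by δ(·,y) → {p4,p6,p8,p10} and {p3}.
Split {p4,p6,p8,p10} by δ(·,x) → {p4,p6,p10} and {p8}.
Refine {p1,p7,p9} on symbol y: members go to different blocks, giving {p1,p9} and {p7}.
Stable partition: {p4,p6,p10} | {p1,p9} | {p3} | {p8} | {p7} — 5 equivalence classes.
State p9 belongs to the block {p1,p9}, which has 2 states.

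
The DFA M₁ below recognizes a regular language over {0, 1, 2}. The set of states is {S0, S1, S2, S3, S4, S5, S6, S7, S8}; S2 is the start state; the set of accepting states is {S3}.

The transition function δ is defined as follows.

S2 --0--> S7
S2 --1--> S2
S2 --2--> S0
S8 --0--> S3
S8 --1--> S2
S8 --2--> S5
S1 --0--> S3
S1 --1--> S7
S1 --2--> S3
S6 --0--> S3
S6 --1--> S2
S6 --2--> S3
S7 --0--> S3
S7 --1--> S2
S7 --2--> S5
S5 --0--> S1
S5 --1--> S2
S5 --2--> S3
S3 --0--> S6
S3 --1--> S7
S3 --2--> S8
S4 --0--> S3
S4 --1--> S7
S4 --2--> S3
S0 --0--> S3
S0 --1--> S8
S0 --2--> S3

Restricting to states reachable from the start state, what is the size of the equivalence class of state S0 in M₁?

States {S4} cannot be reached from the start state, so discard them.
P0 = {S3} | {S0,S1,S2,S5,S6,S7,S8}.
Split {S0,S1,S2,S5,S6,S7,S8} by δ(·,0) → {S0,S1,S6,S7,S8} and {S2,S5}.
Split {S0,S1,S6,S7,S8} by δ(·,1) → {S6,S7,S8} and {S0,S1}.
Refine {S6,S7,S8} on symbol 2: members go to different blocks, giving {S7,S8} and {S6}.
Refine {S2,S5} on symbol 0: members go to different blocks, giving {S2} and {S5}.
The partition is now stable with 6 blocks: {S3} | {S7,S8} | {S2} | {S0,S1} | {S6} | {S5}.
The equivalence class containing S0 is {S0,S1}, of size 2.

2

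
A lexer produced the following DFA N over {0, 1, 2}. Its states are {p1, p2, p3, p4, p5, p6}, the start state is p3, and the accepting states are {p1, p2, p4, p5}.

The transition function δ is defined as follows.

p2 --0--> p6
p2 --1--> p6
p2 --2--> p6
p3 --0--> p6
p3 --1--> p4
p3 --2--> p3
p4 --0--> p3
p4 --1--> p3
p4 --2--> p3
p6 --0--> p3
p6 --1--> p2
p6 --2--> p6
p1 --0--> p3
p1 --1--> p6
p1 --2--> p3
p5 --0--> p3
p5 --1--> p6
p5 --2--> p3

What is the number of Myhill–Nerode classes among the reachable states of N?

2

First remove the unreachable states {p1,p5}; 4 states remain.
Start with accepting vs non-accepting: {p2,p4} | {p3,p6}.
The partition is now stable with 2 blocks: {p2,p4} | {p3,p6}.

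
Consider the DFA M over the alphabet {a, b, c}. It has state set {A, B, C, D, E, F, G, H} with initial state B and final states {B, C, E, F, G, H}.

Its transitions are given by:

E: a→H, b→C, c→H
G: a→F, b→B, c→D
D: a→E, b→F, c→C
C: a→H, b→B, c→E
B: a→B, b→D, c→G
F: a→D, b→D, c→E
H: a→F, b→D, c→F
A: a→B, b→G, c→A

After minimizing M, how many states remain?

7

First remove the unreachable states {A}; 7 states remain.
Start with accepting vs non-accepting: {B,C,E,F,G,H} | {D}.
Split {B,C,E,F,G,H} by δ(·,a) → {B,C,E,G,H} and {F}.
Split {B,C,E,G,H} by δ(·,a) → {B,C,E} and {G,H}.
Split {B,C,E} by δ(·,a) → {C,E} and {B}.
Split {C,E} by δ(·,b) → {C} and {E}.
On input b, block {G,H} splits into {G} and {H}.
The partition is now stable with 7 blocks: {C} | {D} | {F} | {G} | {B} | {E} | {H}.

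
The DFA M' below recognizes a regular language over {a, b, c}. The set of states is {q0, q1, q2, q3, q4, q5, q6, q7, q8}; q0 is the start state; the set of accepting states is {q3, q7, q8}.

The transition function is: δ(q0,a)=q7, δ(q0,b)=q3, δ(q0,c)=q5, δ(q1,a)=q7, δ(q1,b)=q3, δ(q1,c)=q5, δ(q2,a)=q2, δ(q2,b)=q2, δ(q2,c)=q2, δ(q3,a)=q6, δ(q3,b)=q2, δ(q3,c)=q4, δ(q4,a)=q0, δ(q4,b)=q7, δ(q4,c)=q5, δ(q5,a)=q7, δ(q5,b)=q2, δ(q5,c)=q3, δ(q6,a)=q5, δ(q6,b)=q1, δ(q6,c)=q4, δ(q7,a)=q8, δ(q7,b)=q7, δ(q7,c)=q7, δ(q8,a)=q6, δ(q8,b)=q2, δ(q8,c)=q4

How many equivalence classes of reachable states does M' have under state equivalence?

7

All states are reachable from the start state.
Start with accepting vs non-accepting: {q3,q7,q8} | {q0,q1,q2,q4,q5,q6}.
Refine {q3,q7,q8} on symbol a: members go to different blocks, giving {q3,q8} and {q7}.
Refine {q0,q1,q2,q4,q5,q6} on symbol a: members go to different blocks, giving {q0,q1,q5} and {q2,q4,q6}.
On input b, block {q0,q1,q5} splits into {q0,q1} and {q5}.
Refine {q2,q4,q6} on symbol a: members go to different blocks, giving {q2} and {q4} and {q6}.
The partition is now stable with 7 blocks: {q3,q8} | {q0,q1} | {q7} | {q2} | {q5} | {q4} | {q6}.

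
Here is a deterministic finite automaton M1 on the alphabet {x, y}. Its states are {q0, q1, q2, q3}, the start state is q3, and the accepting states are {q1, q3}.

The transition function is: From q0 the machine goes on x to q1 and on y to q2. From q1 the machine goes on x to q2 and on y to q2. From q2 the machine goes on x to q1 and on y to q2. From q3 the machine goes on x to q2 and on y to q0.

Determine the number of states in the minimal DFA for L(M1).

Initial partition by acceptance: {q1,q3} | {q0,q2}.
No further refinement is possible. Final partition (2 blocks): {q1,q3} | {q0,q2}.

2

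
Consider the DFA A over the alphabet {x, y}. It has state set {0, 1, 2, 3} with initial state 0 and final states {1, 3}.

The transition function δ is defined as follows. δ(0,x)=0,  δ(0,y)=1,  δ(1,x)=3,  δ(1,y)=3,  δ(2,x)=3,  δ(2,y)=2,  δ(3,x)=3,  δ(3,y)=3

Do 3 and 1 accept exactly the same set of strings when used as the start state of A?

Yes

Reachable states from the start: {0,1,3}. Unreachable: {2} — drop them.
Start with accepting vs non-accepting: {1,3} | {0}.
The partition is now stable with 2 blocks: {1,3} | {0}.
3 and 1 lie in the same block of the stable partition, so they are equivalent — no string distinguishes them.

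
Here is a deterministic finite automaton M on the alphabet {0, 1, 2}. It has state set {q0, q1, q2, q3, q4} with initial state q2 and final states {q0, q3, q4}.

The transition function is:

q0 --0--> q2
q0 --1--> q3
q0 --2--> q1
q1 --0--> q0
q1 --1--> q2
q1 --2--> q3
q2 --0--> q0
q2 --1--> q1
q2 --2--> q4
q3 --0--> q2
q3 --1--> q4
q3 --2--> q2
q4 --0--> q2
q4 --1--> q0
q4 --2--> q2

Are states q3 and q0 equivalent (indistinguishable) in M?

Yes

P0 = {q0,q3,q4} | {q1,q2}.
No further refinement is possible. Final partition (2 blocks): {q0,q3,q4} | {q1,q2}.
q3 and q0 lie in the same block of the stable partition, so they are equivalent — no string distinguishes them.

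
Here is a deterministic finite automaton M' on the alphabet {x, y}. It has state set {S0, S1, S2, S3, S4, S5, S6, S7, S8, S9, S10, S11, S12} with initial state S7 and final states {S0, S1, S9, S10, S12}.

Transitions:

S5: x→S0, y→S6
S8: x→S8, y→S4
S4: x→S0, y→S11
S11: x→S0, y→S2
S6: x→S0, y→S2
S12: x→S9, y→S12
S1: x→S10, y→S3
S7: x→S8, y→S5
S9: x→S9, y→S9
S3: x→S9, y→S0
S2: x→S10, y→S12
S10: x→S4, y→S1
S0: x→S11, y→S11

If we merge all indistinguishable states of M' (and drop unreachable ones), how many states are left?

9

Initial partition by acceptance: {S0,S1,S9,S10,S12} | {S2,S3,S4,S5,S6,S7,S8,S11}.
Split {S0,S1,S9,S10,S12} by δ(·,x) → {S1,S9,S12} and {S0,S10}.
Refine {S1,S9,S12} on symbol x: members go to different blocks, giving {S9,S12} and {S1}.
Refine {S2,S3,S4,S5,S6,S7,S8,S11} on symbol x: members go to different blocks, giving {S2,S4,S5,S6,S11} and {S7,S8} and {S3}.
Split {S2,S4,S5,S6,S11} by δ(·,y) → {S4,S5,S6,S11} and {S2}.
Refine {S4,S5,S6,S11} on symbol y: members go to different blocks, giving {S4,S5} and {S6,S11}.
Split {S0,S10} by δ(·,x) → {S0} and {S10}.
The partition is now stable with 9 blocks: {S9,S12} | {S4,S5} | {S0} | {S1} | {S7,S8} | {S3} | {S2} | {S6,S11} | {S10}.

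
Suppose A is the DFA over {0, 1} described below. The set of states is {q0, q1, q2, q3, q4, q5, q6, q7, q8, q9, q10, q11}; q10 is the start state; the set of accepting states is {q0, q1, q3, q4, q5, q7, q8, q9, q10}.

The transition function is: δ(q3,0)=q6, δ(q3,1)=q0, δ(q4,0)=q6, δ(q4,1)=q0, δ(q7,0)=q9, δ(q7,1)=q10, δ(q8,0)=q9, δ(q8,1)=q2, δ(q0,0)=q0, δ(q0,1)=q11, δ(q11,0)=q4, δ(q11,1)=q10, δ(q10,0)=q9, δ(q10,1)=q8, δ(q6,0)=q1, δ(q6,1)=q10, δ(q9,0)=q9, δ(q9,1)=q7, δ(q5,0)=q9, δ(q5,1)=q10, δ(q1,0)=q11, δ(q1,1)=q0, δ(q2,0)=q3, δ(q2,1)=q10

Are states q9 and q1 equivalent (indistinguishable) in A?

States {q5} cannot be reached from the start state, so discard them.
P0 = {q0,q1,q3,q4,q7,q8,q9,q10} | {q2,q6,q11}.
On input 0, block {q0,q1,q3,q4,q7,q8,q9,q10} splits into {q0,q7,q8,q9,q10} and {q1,q3,q4}.
Split {q0,q7,q8,q9,q10} by δ(·,1) → {q7,q9,q10} and {q0,q8}.
Refine {q7,q9,q10} on symbol 1: members go to different blocks, giving {q7,q9} and {q10}.
Split {q7,q9} by δ(·,1) → {q7} and {q9}.
On input 0, block {q0,q8} splits into {q0} and {q8}.
Stable partition: {q7} | {q2,q6,q11} | {q1,q3,q4} | {q0} | {q10} | {q9} | {q8} — 7 equivalence classes.
q9 and q1 end up in different blocks, so they are distinguishable. For instance, the string '0' is accepted from only q9.

No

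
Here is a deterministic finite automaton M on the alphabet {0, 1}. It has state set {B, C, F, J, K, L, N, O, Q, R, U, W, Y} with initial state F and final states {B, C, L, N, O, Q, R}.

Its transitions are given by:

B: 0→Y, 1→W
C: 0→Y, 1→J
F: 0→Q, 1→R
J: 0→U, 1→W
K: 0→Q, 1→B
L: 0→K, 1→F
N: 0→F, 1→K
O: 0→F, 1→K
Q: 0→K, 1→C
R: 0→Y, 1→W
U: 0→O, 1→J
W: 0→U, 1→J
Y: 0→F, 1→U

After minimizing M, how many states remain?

7

Reachable states from the start: {B,C,F,J,K,O,Q,R,U,W,Y}. Unreachable: {L,N} — drop them.
Start with accepting vs non-accepting: {B,C,O,Q,R} | {F,J,K,U,W,Y}.
Split {B,C,O,Q,R} by δ(·,1) → {B,C,O,R} and {Q}.
On input 0, block {F,J,K,U,W,Y} splits into {J,W,Y} and {F,K} and {U}.
On input 0, block {B,C,O,R} splits into {B,C,R} and {O}.
Refine {J,W,Y} on symbol 0: members go to different blocks, giving {J,W} and {Y}.
Stable partition: {B,C,R} | {J,W} | {Q} | {F,K} | {U} | {O} | {Y} — 7 equivalence classes.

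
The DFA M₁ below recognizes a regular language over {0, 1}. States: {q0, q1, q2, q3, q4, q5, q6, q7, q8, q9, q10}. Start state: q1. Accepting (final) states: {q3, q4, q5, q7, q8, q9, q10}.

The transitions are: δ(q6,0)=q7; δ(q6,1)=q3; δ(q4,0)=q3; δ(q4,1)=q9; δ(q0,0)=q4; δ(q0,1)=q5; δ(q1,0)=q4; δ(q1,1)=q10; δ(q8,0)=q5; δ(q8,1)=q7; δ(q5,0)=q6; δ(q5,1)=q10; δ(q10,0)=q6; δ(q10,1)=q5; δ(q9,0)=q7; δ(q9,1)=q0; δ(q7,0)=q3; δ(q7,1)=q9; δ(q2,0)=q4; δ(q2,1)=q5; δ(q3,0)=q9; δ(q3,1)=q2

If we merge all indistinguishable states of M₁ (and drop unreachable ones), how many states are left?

Reachable states from the start: {q0,q1,q2,q3,q4,q5,q6,q7,q9,q10}. Unreachable: {q8} — drop them.
P0 = {q3,q4,q5,q7,q9,q10} | {q0,q1,q2,q6}.
On input 0, block {q3,q4,q5,q7,q9,q10} splits into {q3,q4,q7,q9} and {q5,q10}.
Refine {q3,q4,q7,q9} on symbol 1: members go to different blocks, giving {q3,q9} and {q4,q7}.
On input 0, block {q3,q9} splits into {q3} and {q9}.
On input 1, block {q0,q1,q2,q6} splits into {q0,q1,q2} and {q6}.
The partition is now stable with 6 blocks: {q3} | {q0,q1,q2} | {q5,q10} | {q4,q7} | {q9} | {q6}.

6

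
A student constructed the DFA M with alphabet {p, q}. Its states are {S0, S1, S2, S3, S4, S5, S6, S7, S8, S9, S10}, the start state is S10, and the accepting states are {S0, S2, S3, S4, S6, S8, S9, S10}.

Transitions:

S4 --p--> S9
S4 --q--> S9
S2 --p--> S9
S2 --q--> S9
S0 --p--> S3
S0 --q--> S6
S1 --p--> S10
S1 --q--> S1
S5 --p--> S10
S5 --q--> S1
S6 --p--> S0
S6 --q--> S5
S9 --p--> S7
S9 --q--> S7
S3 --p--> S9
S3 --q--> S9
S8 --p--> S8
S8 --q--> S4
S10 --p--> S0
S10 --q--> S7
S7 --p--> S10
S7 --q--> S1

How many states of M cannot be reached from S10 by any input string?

3

No path from S10 leads to S2, S4, S8; the other 8 states are all reachable.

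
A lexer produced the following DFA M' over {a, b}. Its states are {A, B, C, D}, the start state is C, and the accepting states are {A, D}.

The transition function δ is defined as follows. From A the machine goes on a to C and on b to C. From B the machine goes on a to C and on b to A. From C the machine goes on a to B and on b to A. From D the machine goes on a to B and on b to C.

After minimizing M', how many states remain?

Reachable states from the start: {A,B,C}. Unreachable: {D} — drop them.
P0 = {A} | {B,C}.
No further refinement is possible. Final partition (2 blocks): {A} | {B,C}.

2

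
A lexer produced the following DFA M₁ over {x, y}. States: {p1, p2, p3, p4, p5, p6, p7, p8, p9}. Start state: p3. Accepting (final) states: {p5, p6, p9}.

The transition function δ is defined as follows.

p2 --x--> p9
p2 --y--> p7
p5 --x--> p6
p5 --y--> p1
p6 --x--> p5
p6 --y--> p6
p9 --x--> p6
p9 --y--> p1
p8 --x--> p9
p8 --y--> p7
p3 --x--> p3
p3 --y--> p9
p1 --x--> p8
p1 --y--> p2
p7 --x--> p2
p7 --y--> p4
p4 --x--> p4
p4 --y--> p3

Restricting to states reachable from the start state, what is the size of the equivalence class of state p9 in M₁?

2

All states are reachable from the start state.
P0 = {p5,p6,p9} | {p1,p2,p3,p4,p7,p8}.
Refine {p5,p6,p9} on symbol y: members go to different blocks, giving {p5,p9} and {p6}.
On input x, block {p1,p2,p3,p4,p7,p8} splits into {p1,p3,p4,p7} and {p2,p8}.
Refine {p1,p3,p4,p7} on symbol x: members go to different blocks, giving {p1,p7} and {p3,p4}.
Split {p1,p7} by δ(·,y) → {p1} and {p7}.
Split {p3,p4} by δ(·,y) → {p3} and {p4}.
The partition is now stable with 7 blocks: {p5,p9} | {p1} | {p6} | {p2,p8} | {p3} | {p7} | {p4}.
The equivalence class containing p9 is {p5,p9}, of size 2.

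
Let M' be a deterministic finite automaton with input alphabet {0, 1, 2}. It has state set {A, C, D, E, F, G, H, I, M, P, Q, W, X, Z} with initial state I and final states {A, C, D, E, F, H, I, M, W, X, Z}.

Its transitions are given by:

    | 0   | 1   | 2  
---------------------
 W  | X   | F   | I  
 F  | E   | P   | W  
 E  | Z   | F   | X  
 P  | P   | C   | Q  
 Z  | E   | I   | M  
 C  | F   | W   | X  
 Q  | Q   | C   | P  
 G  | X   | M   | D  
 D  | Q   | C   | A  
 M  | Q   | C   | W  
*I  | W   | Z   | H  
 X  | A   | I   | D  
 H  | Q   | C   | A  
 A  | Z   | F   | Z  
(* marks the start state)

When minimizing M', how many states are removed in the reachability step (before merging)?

No path from I leads to G; the other 13 states are all reachable.

1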